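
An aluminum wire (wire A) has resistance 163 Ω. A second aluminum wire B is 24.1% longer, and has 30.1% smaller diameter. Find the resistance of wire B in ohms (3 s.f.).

R ∝ L/d², so R_B/R_A = (1 + 24.1/100) × (1 − 30.1/100)⁻²
= 1.241 × 2.047 = 2.54
R_B = 2.54 × 163 = 414 Ω

414 Ω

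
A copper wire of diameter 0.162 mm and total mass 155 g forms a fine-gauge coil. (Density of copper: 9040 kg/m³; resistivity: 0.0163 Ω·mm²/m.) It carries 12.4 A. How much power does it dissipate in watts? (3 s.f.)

1.01×10^5 W

ρ = 0.0163 Ω·mm²/m = 1.63×10^-8 Ω·m
A = π(d/2)² = π(8.1000e-05 m)² = 2.0612e-08 m²
L = m/(density·A) = 0.155/(9040×2.0612e-08) = 831.8 m
R = ρL/A = (1.63×10^-8)(831.8)/(2.0612e-08) = 657.8 Ω
P = I²R = (12.4)² × 657.8 = 1.01×10^5 W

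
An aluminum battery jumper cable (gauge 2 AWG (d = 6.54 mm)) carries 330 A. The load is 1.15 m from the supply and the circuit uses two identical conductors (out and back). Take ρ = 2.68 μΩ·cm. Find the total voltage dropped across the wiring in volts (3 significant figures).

0.606 V

ρ = 2.68 μΩ·cm = 2.68×10^-8 Ω·m
A = π(6.54/2 mm)² = π(3.2700e-03 m)² = 3.359e-05 m²
Total conductor length (both ways) L = 2 × 1.15 = 2.3 m
R = ρL/A = (2.68×10^-8)(2.3)/(3.359e-05) = 0.001835 Ω
V = IR = 330 × 0.001835 = 0.606 V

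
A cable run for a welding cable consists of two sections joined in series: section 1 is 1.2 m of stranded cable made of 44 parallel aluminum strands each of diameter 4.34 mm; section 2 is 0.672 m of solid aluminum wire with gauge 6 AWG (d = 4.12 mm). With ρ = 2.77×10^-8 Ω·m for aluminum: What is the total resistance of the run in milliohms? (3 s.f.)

Section 1: A_strand = π(2.1700e-03)² = 1.479e-05 m²; R₁ = ρL/(N·A_s) = (2.77×10^-8)(1.2)/(44×1.479e-05) = 5.107×10^-5 Ω
Section 2: A = π(4.12/2 mm)² = π(2.0600e-03 m)² = 1.333e-05 m²
R₂ = (2.77×10^-8)(0.672)/(1.333e-05) = 0.001396 Ω
R = R₁ + R₂ = 1.45 mΩ

1.45 mΩ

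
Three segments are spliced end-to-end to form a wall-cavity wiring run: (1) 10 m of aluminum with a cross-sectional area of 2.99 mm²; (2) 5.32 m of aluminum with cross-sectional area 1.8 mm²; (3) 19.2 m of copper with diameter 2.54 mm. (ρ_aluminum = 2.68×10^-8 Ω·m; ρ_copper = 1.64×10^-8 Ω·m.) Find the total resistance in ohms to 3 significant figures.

Seg 1: A = 2.99 mm² = 2.990e-06 m²
R_1 = (2.68×10^-8)(10)/(2.990e-06) = 0.08963 Ω
Seg 2: A = 1.8 mm² = 1.800e-06 m²
R_2 = (2.68×10^-8)(5.32)/(1.800e-06) = 0.07921 Ω
Seg 3: A = π(d/2)² = π(1.2700e-03 m)² = 5.067e-06 m²
R_3 = (1.64×10^-8)(19.2)/(5.067e-06) = 0.06214 Ω
R_total = R_1 + R_2 + R_3 = 0.231 Ω

0.231 Ω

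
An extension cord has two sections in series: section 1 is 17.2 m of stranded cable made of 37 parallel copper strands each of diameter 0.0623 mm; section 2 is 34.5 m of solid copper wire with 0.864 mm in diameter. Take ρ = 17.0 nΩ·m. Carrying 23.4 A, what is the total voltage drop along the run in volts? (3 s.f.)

84.1 V

ρ = 17.0 nΩ·m = 1.70×10^-8 Ω·m
Section 1: A_strand = π(3.1150e-05)² = 3.048e-09 m²; R₁ = ρL/(N·A_s) = (1.70×10^-8)(17.2)/(37×3.048e-09) = 2.592 Ω
Section 2: A = π(d/2)² = π(4.3200e-04 m)² = 5.863e-07 m²
R₂ = (1.70×10^-8)(34.5)/(5.863e-07) = 1 Ω
R = R₁ + R₂ = 3.593 Ω
V = IR = 23.4 × 3.593 = 84.1 V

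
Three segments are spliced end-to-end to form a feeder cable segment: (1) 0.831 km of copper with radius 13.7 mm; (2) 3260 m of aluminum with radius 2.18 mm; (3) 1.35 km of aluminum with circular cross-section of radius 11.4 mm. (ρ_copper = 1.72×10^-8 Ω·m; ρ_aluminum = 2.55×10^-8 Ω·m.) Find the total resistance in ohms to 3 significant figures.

Seg 1: A = πr² = π(1.3700e-02 m)² = 5.896e-04 m²
R_1 = (1.72×10^-8)(831)/(5.896e-04) = 0.02424 Ω
Seg 2: A = πr² = π(2.1800e-03 m)² = 1.493e-05 m²
R_2 = (2.55×10^-8)(3260)/(1.493e-05) = 5.568 Ω
Seg 3: A = πr² = π(1.1400e-02 m)² = 4.083e-04 m²
R_3 = (2.55×10^-8)(1350)/(4.083e-04) = 0.08432 Ω
R_total = R_1 + R_2 + R_3 = 5.68 Ω

5.68 Ω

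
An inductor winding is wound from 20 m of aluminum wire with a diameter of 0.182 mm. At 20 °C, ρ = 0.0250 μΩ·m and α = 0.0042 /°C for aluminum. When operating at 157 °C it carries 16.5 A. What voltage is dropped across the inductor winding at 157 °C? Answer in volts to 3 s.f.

ρ = 0.0250 μΩ·m = 2.50×10^-8 Ω·m
A = π(d/2)² = π(9.1000e-05 m)² = 2.602e-08 m²
R₍20₎ = ρL/A = (2.50×10^-8)(20)/(2.602e-08) = 19.22 Ω
R₍157₎ = R₍20₎(1 + αΔT) = 19.22 × (1 + 0.0042×137) = 30.28 Ω
V = IR = 16.5 × 30.28 = 500 V

500 V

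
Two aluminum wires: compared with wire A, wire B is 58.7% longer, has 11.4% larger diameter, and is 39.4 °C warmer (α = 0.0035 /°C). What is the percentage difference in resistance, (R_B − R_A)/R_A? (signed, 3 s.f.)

45.5%

R ∝ ρL/d² with ρ ∝ (1+αΔT), so R_B/R_A = (1 + 58.7/100) × (1 + 11.4/100)⁻² × (1 + 0.0035×39.4)
= 1.587 × 0.8058 × 1.138 = 1.455
(R_B − R_A)/R_A = 1.455 − 1 = 45.5%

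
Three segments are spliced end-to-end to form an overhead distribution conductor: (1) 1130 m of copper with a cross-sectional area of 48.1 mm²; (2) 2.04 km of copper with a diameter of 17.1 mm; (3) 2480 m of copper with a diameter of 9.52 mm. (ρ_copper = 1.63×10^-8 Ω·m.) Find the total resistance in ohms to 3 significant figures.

Seg 1: A = 48.1 mm² = 4.810e-05 m²
R_1 = (1.63×10^-8)(1130)/(4.810e-05) = 0.3829 Ω
Seg 2: A = π(d/2)² = π(8.5500e-03 m)² = 2.297e-04 m²
R_2 = (1.63×10^-8)(2040)/(2.297e-04) = 0.1448 Ω
Seg 3: A = π(d/2)² = π(4.7600e-03 m)² = 7.118e-05 m²
R_3 = (1.63×10^-8)(2480)/(7.118e-05) = 0.5679 Ω
R_total = R_1 + R_2 + R_3 = 1.10 Ω

1.10 Ω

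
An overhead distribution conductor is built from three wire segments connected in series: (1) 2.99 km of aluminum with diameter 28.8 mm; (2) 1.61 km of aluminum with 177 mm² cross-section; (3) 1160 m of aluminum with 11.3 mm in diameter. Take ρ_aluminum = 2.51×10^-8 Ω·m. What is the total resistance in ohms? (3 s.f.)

0.634 Ω

Seg 1: A = π(d/2)² = π(1.4400e-02 m)² = 6.514e-04 m²
R_1 = (2.51×10^-8)(2990)/(6.514e-04) = 0.1152 Ω
Seg 2: A = 177 mm² = 1.770e-04 m²
R_2 = (2.51×10^-8)(1610)/(1.770e-04) = 0.2283 Ω
Seg 3: A = π(d/2)² = π(5.6500e-03 m)² = 1.003e-04 m²
R_3 = (2.51×10^-8)(1160)/(1.003e-04) = 0.2903 Ω
R_total = R_1 + R_2 + R_3 = 0.634 Ω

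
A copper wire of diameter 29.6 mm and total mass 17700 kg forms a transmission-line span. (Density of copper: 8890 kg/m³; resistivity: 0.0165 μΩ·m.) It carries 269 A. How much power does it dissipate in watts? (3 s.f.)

ρ = 0.0165 μΩ·m = 1.65×10^-8 Ω·m
A = π(d/2)² = π(1.4800e-02 m)² = 6.8813e-04 m²
L = m/(density·A) = 17700/(8890×6.8813e-04) = 2893 m
R = ρL/A = (1.65×10^-8)(2893)/(6.8813e-04) = 0.06938 Ω
P = I²R = (269)² × 0.06938 = 5020 W

5020 W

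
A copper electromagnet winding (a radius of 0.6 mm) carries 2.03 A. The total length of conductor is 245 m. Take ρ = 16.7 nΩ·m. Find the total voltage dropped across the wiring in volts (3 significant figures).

ρ = 16.7 nΩ·m = 1.67×10^-8 Ω·m
A = πr² = π(6.0000e-04 m)² = 1.131e-06 m²
R = ρL/A = (1.67×10^-8)(245)/(1.131e-06) = 3.618 Ω
V = IR = 2.03 × 3.618 = 7.34 V

7.34 V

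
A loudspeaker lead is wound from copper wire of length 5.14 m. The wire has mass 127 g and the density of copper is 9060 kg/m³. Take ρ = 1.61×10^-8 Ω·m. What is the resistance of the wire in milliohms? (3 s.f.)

30.3 mΩ

A = m/(density·L) = 0.127/(9060×5.14) = 2.7272e-06 m²
R = ρL/A = (1.61×10^-8)(5.14)/(2.7272e-06) = 30.3 mΩ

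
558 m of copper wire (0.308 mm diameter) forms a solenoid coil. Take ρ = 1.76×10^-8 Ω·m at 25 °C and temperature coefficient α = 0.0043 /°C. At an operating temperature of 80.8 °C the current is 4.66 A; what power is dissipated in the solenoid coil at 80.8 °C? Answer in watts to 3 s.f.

3550 W

A = π(d/2)² = π(1.5400e-04 m)² = 7.451e-08 m²
R₍25₎ = ρL/A = (1.76×10^-8)(558)/(7.451e-08) = 131.8 Ω
R₍80.8₎ = R₍25₎(1 + αΔT) = 131.8 × (1 + 0.0043×55.8) = 163.4 Ω
P = I²R = (4.66)² × 163.4 = 3550 W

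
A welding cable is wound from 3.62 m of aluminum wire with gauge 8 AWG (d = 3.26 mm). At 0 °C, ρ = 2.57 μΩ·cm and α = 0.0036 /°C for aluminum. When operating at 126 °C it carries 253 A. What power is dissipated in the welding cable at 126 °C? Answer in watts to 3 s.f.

1040 W

ρ = 2.57 μΩ·cm = 2.57×10^-8 Ω·m
A = π(3.26/2 mm)² = π(1.6300e-03 m)² = 8.347e-06 m²
R₍0₎ = ρL/A = (2.57×10^-8)(3.62)/(8.347e-06) = 0.01115 Ω
R₍126₎ = R₍0₎(1 + αΔT) = 0.01115 × (1 + 0.0036×126) = 0.0162 Ω
P = I²R = (253)² × 0.0162 = 1040 W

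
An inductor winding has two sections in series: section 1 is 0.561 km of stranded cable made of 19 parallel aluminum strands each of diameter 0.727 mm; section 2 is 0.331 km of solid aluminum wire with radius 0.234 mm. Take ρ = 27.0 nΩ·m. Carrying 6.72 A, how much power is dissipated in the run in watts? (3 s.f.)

2430 W

ρ = 27.0 nΩ·m = 2.70×10^-8 Ω·m
Section 1: A_strand = π(3.6350e-04)² = 4.151e-07 m²; R₁ = ρL/(N·A_s) = (2.70×10^-8)(561)/(19×4.151e-07) = 1.921 Ω
Section 2: A = πr² = π(2.3400e-04 m)² = 1.720e-07 m²
R₂ = (2.70×10^-8)(331)/(1.720e-07) = 51.95 Ω
R = R₁ + R₂ = 53.87 Ω
P = I²R = (6.72)² × 53.87 = 2430 W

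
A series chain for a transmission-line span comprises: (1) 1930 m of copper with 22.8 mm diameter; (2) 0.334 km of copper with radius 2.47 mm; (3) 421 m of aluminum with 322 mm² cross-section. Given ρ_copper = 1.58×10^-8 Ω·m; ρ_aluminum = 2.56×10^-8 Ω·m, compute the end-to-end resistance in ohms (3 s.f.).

Seg 1: A = π(d/2)² = π(1.1400e-02 m)² = 4.083e-04 m²
R_1 = (1.58×10^-8)(1930)/(4.083e-04) = 0.07469 Ω
Seg 2: A = πr² = π(2.4700e-03 m)² = 1.917e-05 m²
R_2 = (1.58×10^-8)(334)/(1.917e-05) = 0.2753 Ω
Seg 3: A = 322 mm² = 3.220e-04 m²
R_3 = (2.56×10^-8)(421)/(3.220e-04) = 0.03347 Ω
R_total = R_1 + R_2 + R_3 = 0.383 Ω

0.383 Ω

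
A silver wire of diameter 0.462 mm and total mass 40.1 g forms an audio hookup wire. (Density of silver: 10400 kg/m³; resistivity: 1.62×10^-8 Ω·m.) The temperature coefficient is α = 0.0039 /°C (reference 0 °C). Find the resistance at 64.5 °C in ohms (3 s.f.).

A = π(d/2)² = π(2.3100e-04 m)² = 1.6764e-07 m²
L = m/(density·A) = 0.0401/(10400×1.6764e-07) = 23 m
R = ρL/A = (1.62×10^-8)(23)/(1.6764e-07) = 2.223 Ω
R(64.5 °C) = 2.223 × (1 + 0.0039×64.5) = 2.78 Ω

2.78 Ω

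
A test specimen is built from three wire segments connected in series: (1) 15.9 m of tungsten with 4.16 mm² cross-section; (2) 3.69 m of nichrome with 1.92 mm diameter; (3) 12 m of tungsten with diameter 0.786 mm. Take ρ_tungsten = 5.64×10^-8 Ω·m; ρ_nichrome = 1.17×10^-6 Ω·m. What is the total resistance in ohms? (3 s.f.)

3.10 Ω

Seg 1: A = 4.16 mm² = 4.160e-06 m²
R_1 = (5.64×10^-8)(15.9)/(4.160e-06) = 0.2156 Ω
Seg 2: A = π(d/2)² = π(9.6000e-04 m)² = 2.895e-06 m²
R_2 = (1.17×10^-6)(3.69)/(2.895e-06) = 1.491 Ω
Seg 3: A = π(d/2)² = π(3.9300e-04 m)² = 4.852e-07 m²
R_3 = (5.64×10^-8)(12)/(4.852e-07) = 1.395 Ω
R_total = R_1 + R_2 + R_3 = 3.10 Ω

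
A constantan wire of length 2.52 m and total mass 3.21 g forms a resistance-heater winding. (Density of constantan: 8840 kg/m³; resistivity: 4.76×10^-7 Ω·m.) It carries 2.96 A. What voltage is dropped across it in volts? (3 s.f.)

A = m/(density·L) = 0.00321/(8840×2.52) = 1.4410e-07 m²
R = ρL/A = (4.76×10^-7)(2.52)/(1.4410e-07) = 8.324 Ω
V = IR = 2.96 × 8.324 = 24.6 V

24.6 V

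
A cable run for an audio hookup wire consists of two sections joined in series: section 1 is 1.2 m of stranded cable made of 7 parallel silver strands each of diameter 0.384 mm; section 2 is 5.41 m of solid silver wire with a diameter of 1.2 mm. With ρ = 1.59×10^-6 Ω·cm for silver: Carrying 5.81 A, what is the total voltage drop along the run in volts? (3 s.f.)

0.579 V

ρ = 1.59×10^-6 Ω·cm = 1.59×10^-8 Ω·m
Section 1: A_strand = π(1.9200e-04)² = 1.158e-07 m²; R₁ = ρL/(N·A_s) = (1.59×10^-8)(1.2)/(7×1.158e-07) = 0.02354 Ω
Section 2: A = π(d/2)² = π(6.0000e-04 m)² = 1.131e-06 m²
R₂ = (1.59×10^-8)(5.41)/(1.131e-06) = 0.07606 Ω
R = R₁ + R₂ = 0.09959 Ω
V = IR = 5.81 × 0.09959 = 0.579 V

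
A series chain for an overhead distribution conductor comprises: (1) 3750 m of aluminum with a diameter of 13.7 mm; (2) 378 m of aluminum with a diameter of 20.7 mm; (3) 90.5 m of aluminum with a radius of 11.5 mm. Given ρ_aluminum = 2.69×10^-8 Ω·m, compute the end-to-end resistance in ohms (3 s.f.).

0.720 Ω

Seg 1: A = π(d/2)² = π(6.8500e-03 m)² = 1.474e-04 m²
R_1 = (2.69×10^-8)(3750)/(1.474e-04) = 0.6843 Ω
Seg 2: A = π(d/2)² = π(1.0350e-02 m)² = 3.365e-04 m²
R_2 = (2.69×10^-8)(378)/(3.365e-04) = 0.03021 Ω
Seg 3: A = πr² = π(1.1500e-02 m)² = 4.155e-04 m²
R_3 = (2.69×10^-8)(90.5)/(4.155e-04) = 0.005859 Ω
R_total = R_1 + R_2 + R_3 = 0.720 Ω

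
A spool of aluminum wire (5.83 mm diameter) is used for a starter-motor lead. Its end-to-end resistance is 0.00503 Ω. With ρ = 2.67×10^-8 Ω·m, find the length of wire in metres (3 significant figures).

5.03 m

A = π(d/2)² = π(2.9150e-03 m)² = 2.669e-05 m²
L = RA/ρ = (0.00503)(2.669e-05)/(2.67×10^-8) = 5.03 m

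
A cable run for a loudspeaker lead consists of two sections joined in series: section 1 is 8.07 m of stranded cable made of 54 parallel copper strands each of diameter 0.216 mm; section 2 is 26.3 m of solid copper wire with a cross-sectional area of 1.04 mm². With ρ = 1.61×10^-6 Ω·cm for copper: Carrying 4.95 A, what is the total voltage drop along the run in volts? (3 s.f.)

ρ = 1.61×10^-6 Ω·cm = 1.61×10^-8 Ω·m
Section 1: A_strand = π(1.0800e-04)² = 3.664e-08 m²; R₁ = ρL/(N·A_s) = (1.61×10^-8)(8.07)/(54×3.664e-08) = 0.06566 Ω
Section 2: A = 1.04 mm² = 1.040e-06 m²
R₂ = (1.61×10^-8)(26.3)/(1.040e-06) = 0.4071 Ω
R = R₁ + R₂ = 0.4728 Ω
V = IR = 4.95 × 0.4728 = 2.34 V

2.34 V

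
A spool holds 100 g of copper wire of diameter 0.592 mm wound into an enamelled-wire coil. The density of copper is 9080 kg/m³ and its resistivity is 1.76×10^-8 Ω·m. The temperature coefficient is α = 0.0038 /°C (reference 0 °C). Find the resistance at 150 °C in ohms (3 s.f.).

4.02 Ω

A = π(d/2)² = π(2.9600e-04 m)² = 2.7525e-07 m²
L = m/(density·A) = 0.1/(9080×2.7525e-07) = 40.01 m
R = ρL/A = (1.76×10^-8)(40.01)/(2.7525e-07) = 2.558 Ω
R(150 °C) = 2.558 × (1 + 0.0038×150) = 4.02 Ω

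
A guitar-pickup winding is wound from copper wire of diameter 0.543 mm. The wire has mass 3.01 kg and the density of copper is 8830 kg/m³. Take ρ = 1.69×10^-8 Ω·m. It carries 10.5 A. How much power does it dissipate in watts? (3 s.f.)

A = π(d/2)² = π(2.7150e-04 m)² = 2.3157e-07 m²
L = m/(density·A) = 3.01/(8830×2.3157e-07) = 1472 m
R = ρL/A = (1.69×10^-8)(1472)/(2.3157e-07) = 107.4 Ω
P = I²R = (10.5)² × 107.4 = 11800 W

11800 W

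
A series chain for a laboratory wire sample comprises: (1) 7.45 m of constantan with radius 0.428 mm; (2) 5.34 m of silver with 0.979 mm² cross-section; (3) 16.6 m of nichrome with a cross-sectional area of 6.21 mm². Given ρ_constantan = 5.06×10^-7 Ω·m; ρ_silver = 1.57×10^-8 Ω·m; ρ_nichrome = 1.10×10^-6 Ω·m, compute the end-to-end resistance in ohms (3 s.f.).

Seg 1: A = πr² = π(4.2800e-04 m)² = 5.755e-07 m²
R_1 = (5.06×10^-7)(7.45)/(5.755e-07) = 6.55 Ω
Seg 2: A = 0.979 mm² = 9.790e-07 m²
R_2 = (1.57×10^-8)(5.34)/(9.790e-07) = 0.08564 Ω
Seg 3: A = 6.21 mm² = 6.210e-06 m²
R_3 = (1.10×10^-6)(16.6)/(6.210e-06) = 2.94 Ω
R_total = R_1 + R_2 + R_3 = 9.58 Ω

9.58 Ω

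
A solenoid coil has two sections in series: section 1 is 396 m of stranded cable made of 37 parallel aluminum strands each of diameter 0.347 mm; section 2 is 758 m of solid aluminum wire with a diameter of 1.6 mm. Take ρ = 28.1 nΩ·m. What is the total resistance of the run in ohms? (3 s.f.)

ρ = 28.1 nΩ·m = 2.81×10^-8 Ω·m
Section 1: A_strand = π(1.7350e-04)² = 9.457e-08 m²; R₁ = ρL/(N·A_s) = (2.81×10^-8)(396)/(37×9.457e-08) = 3.18 Ω
Section 2: A = π(d/2)² = π(8.0000e-04 m)² = 2.011e-06 m²
R₂ = (2.81×10^-8)(758)/(2.011e-06) = 10.59 Ω
R = R₁ + R₂ = 13.8 Ω

13.8 Ω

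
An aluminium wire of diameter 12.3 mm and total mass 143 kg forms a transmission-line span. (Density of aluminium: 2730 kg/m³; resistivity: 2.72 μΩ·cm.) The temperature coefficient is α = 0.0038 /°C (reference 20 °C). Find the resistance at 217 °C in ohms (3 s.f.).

ρ = 2.72 μΩ·cm = 2.72×10^-8 Ω·m
A = π(d/2)² = π(6.1500e-03 m)² = 1.1882e-04 m²
L = m/(density·A) = 143/(2730×1.1882e-04) = 440.8 m
R = ρL/A = (2.72×10^-8)(440.8)/(1.1882e-04) = 0.1009 Ω
R(217 °C) = 0.1009 × (1 + 0.0038×197) = 0.176 Ω

0.176 Ω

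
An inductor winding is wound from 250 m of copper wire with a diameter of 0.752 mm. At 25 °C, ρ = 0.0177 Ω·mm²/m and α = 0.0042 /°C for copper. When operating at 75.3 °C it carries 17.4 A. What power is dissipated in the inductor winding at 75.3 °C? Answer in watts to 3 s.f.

3650 W

ρ = 0.0177 Ω·mm²/m = 1.77×10^-8 Ω·m
A = π(d/2)² = π(3.7600e-04 m)² = 4.441e-07 m²
R₍25₎ = ρL/A = (1.77×10^-8)(250)/(4.441e-07) = 9.963 Ω
R₍75.3₎ = R₍25₎(1 + αΔT) = 9.963 × (1 + 0.0042×50.3) = 12.07 Ω
P = I²R = (17.4)² × 12.07 = 3650 W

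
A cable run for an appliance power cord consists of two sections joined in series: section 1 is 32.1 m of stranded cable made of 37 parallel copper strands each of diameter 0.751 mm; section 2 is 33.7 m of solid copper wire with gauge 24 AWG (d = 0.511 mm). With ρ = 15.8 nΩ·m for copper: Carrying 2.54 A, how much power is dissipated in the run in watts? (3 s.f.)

16.9 W

ρ = 15.8 nΩ·m = 1.58×10^-8 Ω·m
Section 1: A_strand = π(3.7550e-04)² = 4.430e-07 m²; R₁ = ρL/(N·A_s) = (1.58×10^-8)(32.1)/(37×4.430e-07) = 0.03095 Ω
Section 2: A = π(0.511/2 mm)² = π(2.5550e-04 m)² = 2.051e-07 m²
R₂ = (1.58×10^-8)(33.7)/(2.051e-07) = 2.596 Ω
R = R₁ + R₂ = 2.627 Ω
P = I²R = (2.54)² × 2.627 = 16.9 W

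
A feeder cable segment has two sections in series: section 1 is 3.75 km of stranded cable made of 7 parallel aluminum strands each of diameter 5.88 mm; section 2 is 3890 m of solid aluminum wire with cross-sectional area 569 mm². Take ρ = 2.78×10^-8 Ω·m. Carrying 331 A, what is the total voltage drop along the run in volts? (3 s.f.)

244 V

Section 1: A_strand = π(2.9400e-03)² = 2.715e-05 m²; R₁ = ρL/(N·A_s) = (2.78×10^-8)(3750)/(7×2.715e-05) = 0.5484 Ω
Section 2: A = 569 mm² = 5.690e-04 m²
R₂ = (2.78×10^-8)(3890)/(5.690e-04) = 0.1901 Ω
R = R₁ + R₂ = 0.7385 Ω
V = IR = 331 × 0.7385 = 244 V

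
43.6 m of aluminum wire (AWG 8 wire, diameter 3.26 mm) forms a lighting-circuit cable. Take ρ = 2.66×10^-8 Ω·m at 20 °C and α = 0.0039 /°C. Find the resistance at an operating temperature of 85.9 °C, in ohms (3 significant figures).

A = π(3.26/2 mm)² = π(1.6300e-03 m)² = 8.347e-06 m²
R₍20°C₎ = ρL/A = (2.66×10^-8)(43.6)/(8.347e-06) = 0.1389 Ω
R = R₀(1 + αΔT) = 0.1389(1 + 0.0039×65.9) = 0.175 Ω

0.175 Ω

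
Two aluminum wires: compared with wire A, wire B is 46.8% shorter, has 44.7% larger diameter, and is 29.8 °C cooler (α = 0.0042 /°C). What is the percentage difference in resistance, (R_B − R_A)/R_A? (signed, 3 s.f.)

-77.8%

R ∝ ρL/d² with ρ ∝ (1+αΔT), so R_B/R_A = (1 − 46.8/100) × (1 + 44.7/100)⁻² × (1 − 0.0042×29.8)
= 0.532 × 0.4776 × 0.8748 = 0.2223
(R_B − R_A)/R_A = 0.2223 − 1 = -77.8%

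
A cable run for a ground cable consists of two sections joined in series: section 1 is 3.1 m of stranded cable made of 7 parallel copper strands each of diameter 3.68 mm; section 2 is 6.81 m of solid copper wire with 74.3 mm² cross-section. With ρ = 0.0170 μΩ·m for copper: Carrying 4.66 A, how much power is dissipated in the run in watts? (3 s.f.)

0.0492 W

ρ = 0.0170 μΩ·m = 1.70×10^-8 Ω·m
Section 1: A_strand = π(1.8400e-03)² = 1.064e-05 m²; R₁ = ρL/(N·A_s) = (1.70×10^-8)(3.1)/(7×1.064e-05) = 7.078×10^-4 Ω
Section 2: A = 74.3 mm² = 7.430e-05 m²
R₂ = (1.70×10^-8)(6.81)/(7.430e-05) = 0.001558 Ω
R = R₁ + R₂ = 0.002266 Ω
P = I²R = (4.66)² × 0.002266 = 0.0492 W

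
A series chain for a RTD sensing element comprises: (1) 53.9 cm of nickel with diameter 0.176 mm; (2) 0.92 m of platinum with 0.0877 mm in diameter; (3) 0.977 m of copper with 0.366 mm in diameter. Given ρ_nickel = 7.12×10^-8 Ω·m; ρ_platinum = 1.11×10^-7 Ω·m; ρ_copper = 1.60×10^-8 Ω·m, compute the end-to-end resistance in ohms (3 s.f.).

18.6 Ω

Seg 1: A = π(d/2)² = π(8.8000e-05 m)² = 2.433e-08 m²
R_1 = (7.12×10^-8)(0.539)/(2.433e-08) = 1.577 Ω
Seg 2: A = π(d/2)² = π(4.3850e-05 m)² = 6.041e-09 m²
R_2 = (1.11×10^-7)(0.92)/(6.041e-09) = 16.91 Ω
Seg 3: A = π(d/2)² = π(1.8300e-04 m)² = 1.052e-07 m²
R_3 = (1.60×10^-8)(0.977)/(1.052e-07) = 0.1486 Ω
R_total = R_1 + R_2 + R_3 = 18.6 Ω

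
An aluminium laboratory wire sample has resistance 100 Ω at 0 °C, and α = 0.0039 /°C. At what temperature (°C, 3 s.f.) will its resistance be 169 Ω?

R = R₀(1 + α(T − T₀)) ⇒ T = T₀ + (R/R₀ − 1)/α
T = 0 + (169/100 − 1)/0.0039 = 0 + (0.69)/0.0039 = 177 °C

177 °C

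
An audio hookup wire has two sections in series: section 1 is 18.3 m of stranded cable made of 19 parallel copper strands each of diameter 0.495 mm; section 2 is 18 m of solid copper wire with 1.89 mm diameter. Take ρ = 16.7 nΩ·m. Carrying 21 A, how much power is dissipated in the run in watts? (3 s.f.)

ρ = 16.7 nΩ·m = 1.67×10^-8 Ω·m
Section 1: A_strand = π(2.4750e-04)² = 1.924e-07 m²; R₁ = ρL/(N·A_s) = (1.67×10^-8)(18.3)/(19×1.924e-07) = 0.08358 Ω
Section 2: A = π(d/2)² = π(9.4500e-04 m)² = 2.806e-06 m²
R₂ = (1.67×10^-8)(18)/(2.806e-06) = 0.1071 Ω
R = R₁ + R₂ = 0.1907 Ω
P = I²R = (21)² × 0.1907 = 84.1 W

84.1 W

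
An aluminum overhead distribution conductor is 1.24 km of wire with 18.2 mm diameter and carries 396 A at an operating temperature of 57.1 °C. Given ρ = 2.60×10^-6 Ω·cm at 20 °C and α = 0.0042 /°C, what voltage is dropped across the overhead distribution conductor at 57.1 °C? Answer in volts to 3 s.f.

ρ = 2.60×10^-6 Ω·cm = 2.60×10^-8 Ω·m
A = π(d/2)² = π(9.1000e-03 m)² = 2.602e-04 m²
R₍20₎ = ρL/A = (2.60×10^-8)(1240)/(2.602e-04) = 0.1239 Ω
R₍57.1₎ = R₍20₎(1 + αΔT) = 0.1239 × (1 + 0.0042×37.1) = 0.1432 Ω
V = IR = 396 × 0.1432 = 56.7 V

56.7 V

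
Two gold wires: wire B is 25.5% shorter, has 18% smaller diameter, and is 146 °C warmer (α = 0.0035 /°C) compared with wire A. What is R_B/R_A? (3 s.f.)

R ∝ ρL/d² with ρ ∝ (1+αΔT), so R_B/R_A = (1 − 25.5/100) × (1 − 18/100)⁻² × (1 + 0.0035×146)
= 0.745 × 1.487 × 1.511 = 1.67

1.67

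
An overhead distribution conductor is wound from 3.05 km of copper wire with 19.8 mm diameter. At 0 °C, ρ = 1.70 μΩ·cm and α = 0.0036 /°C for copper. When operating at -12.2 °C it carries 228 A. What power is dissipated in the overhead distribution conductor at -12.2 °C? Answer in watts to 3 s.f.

ρ = 1.70 μΩ·cm = 1.70×10^-8 Ω·m
A = π(d/2)² = π(9.9000e-03 m)² = 3.079e-04 m²
R₍0₎ = ρL/A = (1.70×10^-8)(3050)/(3.079e-04) = 0.1684 Ω
R₍-12.2₎ = R₍0₎(1 + αΔT) = 0.1684 × (1 + 0.0036×-12.2) = 0.161 Ω
P = I²R = (228)² × 0.161 = 8370 W

8370 W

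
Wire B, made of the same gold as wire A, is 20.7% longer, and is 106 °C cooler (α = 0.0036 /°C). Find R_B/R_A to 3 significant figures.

R ∝ ρL/d² with ρ ∝ (1+αΔT), so R_B/R_A = (1 + 20.7/100) × (1 − 0.0036×106)
= 1.207 × 0.6184 = 0.746

0.746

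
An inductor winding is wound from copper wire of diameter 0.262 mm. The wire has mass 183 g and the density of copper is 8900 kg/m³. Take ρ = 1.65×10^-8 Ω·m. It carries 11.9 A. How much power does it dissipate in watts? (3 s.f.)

16500 W

A = π(d/2)² = π(1.3100e-04 m)² = 5.3913e-08 m²
L = m/(density·A) = 0.183/(8900×5.3913e-08) = 381.4 m
R = ρL/A = (1.65×10^-8)(381.4)/(5.3913e-08) = 116.7 Ω
P = I²R = (11.9)² × 116.7 = 16500 W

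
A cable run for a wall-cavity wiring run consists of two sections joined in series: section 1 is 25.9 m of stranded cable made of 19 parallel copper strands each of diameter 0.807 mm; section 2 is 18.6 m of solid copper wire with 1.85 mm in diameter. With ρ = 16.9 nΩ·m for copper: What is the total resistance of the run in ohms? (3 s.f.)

0.162 Ω

ρ = 16.9 nΩ·m = 1.69×10^-8 Ω·m
Section 1: A_strand = π(4.0350e-04)² = 5.115e-07 m²; R₁ = ρL/(N·A_s) = (1.69×10^-8)(25.9)/(19×5.115e-07) = 0.04504 Ω
Section 2: A = π(d/2)² = π(9.2500e-04 m)² = 2.688e-06 m²
R₂ = (1.69×10^-8)(18.6)/(2.688e-06) = 0.1169 Ω
R = R₁ + R₂ = 0.162 Ω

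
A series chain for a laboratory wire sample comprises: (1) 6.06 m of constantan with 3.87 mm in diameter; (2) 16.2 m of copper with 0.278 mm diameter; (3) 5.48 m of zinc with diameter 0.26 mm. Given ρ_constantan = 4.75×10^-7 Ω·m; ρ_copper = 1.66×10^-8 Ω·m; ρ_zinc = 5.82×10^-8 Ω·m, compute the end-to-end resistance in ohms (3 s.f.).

10.7 Ω

Seg 1: A = π(d/2)² = π(1.9350e-03 m)² = 1.176e-05 m²
R_1 = (4.75×10^-7)(6.06)/(1.176e-05) = 0.2447 Ω
Seg 2: A = π(d/2)² = π(1.3900e-04 m)² = 6.070e-08 m²
R_2 = (1.66×10^-8)(16.2)/(6.070e-08) = 4.43 Ω
Seg 3: A = π(d/2)² = π(1.3000e-04 m)² = 5.309e-08 m²
R_3 = (5.82×10^-8)(5.48)/(5.309e-08) = 6.007 Ω
R_total = R_1 + R_2 + R_3 = 10.7 Ω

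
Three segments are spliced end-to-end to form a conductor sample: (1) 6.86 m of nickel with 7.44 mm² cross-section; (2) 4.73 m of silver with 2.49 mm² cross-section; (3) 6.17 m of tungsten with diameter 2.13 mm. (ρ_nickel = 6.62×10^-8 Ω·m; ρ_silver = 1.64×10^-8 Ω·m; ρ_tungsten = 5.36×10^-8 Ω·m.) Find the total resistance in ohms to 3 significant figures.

0.185 Ω

Seg 1: A = 7.44 mm² = 7.440e-06 m²
R_1 = (6.62×10^-8)(6.86)/(7.440e-06) = 0.06104 Ω
Seg 2: A = 2.49 mm² = 2.490e-06 m²
R_2 = (1.64×10^-8)(4.73)/(2.490e-06) = 0.03115 Ω
Seg 3: A = π(d/2)² = π(1.0650e-03 m)² = 3.563e-06 m²
R_3 = (5.36×10^-8)(6.17)/(3.563e-06) = 0.09281 Ω
R_total = R_1 + R_2 + R_3 = 0.185 Ω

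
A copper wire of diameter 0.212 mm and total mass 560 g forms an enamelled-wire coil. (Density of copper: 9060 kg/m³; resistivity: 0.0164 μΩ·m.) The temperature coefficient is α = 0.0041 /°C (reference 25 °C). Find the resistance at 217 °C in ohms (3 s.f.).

ρ = 0.0164 μΩ·m = 1.64×10^-8 Ω·m
A = π(d/2)² = π(1.0600e-04 m)² = 3.5299e-08 m²
L = m/(density·A) = 0.56/(9060×3.5299e-08) = 1751 m
R = ρL/A = (1.64×10^-8)(1751)/(3.5299e-08) = 813.5 Ω
R(217 °C) = 813.5 × (1 + 0.0041×192) = 1450 Ω

1450 Ω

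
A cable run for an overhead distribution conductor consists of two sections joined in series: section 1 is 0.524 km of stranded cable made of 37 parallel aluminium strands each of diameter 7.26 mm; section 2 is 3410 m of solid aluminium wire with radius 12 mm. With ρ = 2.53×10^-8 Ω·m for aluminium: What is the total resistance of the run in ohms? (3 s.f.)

0.199 Ω

Section 1: A_strand = π(3.6300e-03)² = 4.140e-05 m²; R₁ = ρL/(N·A_s) = (2.53×10^-8)(524)/(37×4.140e-05) = 0.008655 Ω
Section 2: A = πr² = π(1.2000e-02 m)² = 4.524e-04 m²
R₂ = (2.53×10^-8)(3410)/(4.524e-04) = 0.1907 Ω
R = R₁ + R₂ = 0.199 Ω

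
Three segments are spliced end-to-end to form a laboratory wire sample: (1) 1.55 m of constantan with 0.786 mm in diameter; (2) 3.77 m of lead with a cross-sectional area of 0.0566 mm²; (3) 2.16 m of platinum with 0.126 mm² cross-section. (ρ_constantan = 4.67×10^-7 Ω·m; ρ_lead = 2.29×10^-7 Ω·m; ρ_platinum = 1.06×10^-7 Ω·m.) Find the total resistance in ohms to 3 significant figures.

18.6 Ω

Seg 1: A = π(d/2)² = π(3.9300e-04 m)² = 4.852e-07 m²
R_1 = (4.67×10^-7)(1.55)/(4.852e-07) = 1.492 Ω
Seg 2: A = 0.0566 mm² = 5.660e-08 m²
R_2 = (2.29×10^-7)(3.77)/(5.660e-08) = 15.25 Ω
Seg 3: A = 0.126 mm² = 1.260e-07 m²
R_3 = (1.06×10^-7)(2.16)/(1.260e-07) = 1.817 Ω
R_total = R_1 + R_2 + R_3 = 18.6 Ω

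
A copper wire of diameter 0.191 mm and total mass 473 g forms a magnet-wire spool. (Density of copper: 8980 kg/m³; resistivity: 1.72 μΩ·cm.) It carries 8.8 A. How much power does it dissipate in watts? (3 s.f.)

ρ = 1.72 μΩ·cm = 1.72×10^-8 Ω·m
A = π(d/2)² = π(9.5500e-05 m)² = 2.8652e-08 m²
L = m/(density·A) = 0.473/(8980×2.8652e-08) = 1838 m
R = ρL/A = (1.72×10^-8)(1838)/(2.8652e-08) = 1104 Ω
P = I²R = (8.8)² × 1104 = 85500 W

85500 W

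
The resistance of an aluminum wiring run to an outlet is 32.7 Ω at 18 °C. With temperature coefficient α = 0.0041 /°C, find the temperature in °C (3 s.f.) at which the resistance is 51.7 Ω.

160 °C

R = R₀(1 + α(T − T₀)) ⇒ T = T₀ + (R/R₀ − 1)/α
T = 18 + (51.7/32.7 − 1)/0.0041 = 18 + (0.581)/0.0041 = 160 °C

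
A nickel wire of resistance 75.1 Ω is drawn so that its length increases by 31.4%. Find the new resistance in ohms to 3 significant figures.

130 Ω

k = 1 + 31.4/100 = 1.314; volume constant ⇒ A' = A/k, so R' = k²R.
R' = 1.727 × 75.1 = 130 Ω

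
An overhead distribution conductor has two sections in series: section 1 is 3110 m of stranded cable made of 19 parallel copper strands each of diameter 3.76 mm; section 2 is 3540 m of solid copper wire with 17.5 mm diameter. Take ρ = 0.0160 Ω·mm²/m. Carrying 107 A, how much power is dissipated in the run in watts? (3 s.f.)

ρ = 0.0160 Ω·mm²/m = 1.60×10^-8 Ω·m
Section 1: A_strand = π(1.8800e-03)² = 1.110e-05 m²; R₁ = ρL/(N·A_s) = (1.60×10^-8)(3110)/(19×1.110e-05) = 0.2359 Ω
Section 2: A = π(d/2)² = π(8.7500e-03 m)² = 2.405e-04 m²
R₂ = (1.60×10^-8)(3540)/(2.405e-04) = 0.2355 Ω
R = R₁ + R₂ = 0.4713 Ω
P = I²R = (107)² × 0.4713 = 5400 W

5400 W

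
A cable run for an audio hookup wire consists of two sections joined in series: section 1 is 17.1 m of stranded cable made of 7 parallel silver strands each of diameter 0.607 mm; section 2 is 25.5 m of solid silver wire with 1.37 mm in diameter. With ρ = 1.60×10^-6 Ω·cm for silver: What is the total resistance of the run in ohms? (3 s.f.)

ρ = 1.60×10^-6 Ω·cm = 1.60×10^-8 Ω·m
Section 1: A_strand = π(3.0350e-04)² = 2.894e-07 m²; R₁ = ρL/(N·A_s) = (1.60×10^-8)(17.1)/(7×2.894e-07) = 0.1351 Ω
Section 2: A = π(d/2)² = π(6.8500e-04 m)² = 1.474e-06 m²
R₂ = (1.60×10^-8)(25.5)/(1.474e-06) = 0.2768 Ω
R = R₁ + R₂ = 0.412 Ω

0.412 Ω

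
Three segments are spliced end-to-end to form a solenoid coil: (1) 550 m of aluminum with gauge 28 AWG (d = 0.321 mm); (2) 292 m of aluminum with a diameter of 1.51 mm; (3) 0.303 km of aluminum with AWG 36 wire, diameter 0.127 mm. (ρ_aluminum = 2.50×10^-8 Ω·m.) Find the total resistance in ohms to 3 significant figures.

Seg 1: A = π(0.321/2 mm)² = π(1.6050e-04 m)² = 8.093e-08 m²
R_1 = (2.50×10^-8)(550)/(8.093e-08) = 169.9 Ω
Seg 2: A = π(d/2)² = π(7.5500e-04 m)² = 1.791e-06 m²
R_2 = (2.50×10^-8)(292)/(1.791e-06) = 4.076 Ω
Seg 3: A = π(0.127/2 mm)² = π(6.3500e-05 m)² = 1.267e-08 m²
R_3 = (2.50×10^-8)(303)/(1.267e-08) = 598 Ω
R_total = R_1 + R_2 + R_3 = 772 Ω

772 Ω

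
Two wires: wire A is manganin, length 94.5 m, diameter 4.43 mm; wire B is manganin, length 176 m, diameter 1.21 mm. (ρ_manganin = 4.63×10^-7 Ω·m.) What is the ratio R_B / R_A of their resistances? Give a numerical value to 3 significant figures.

25.0

R ∝ ρL/d², so R_B/R_A = (L_B/L_A) × (d_A/d_B)²
= (176/94.5) × (4.43/1.21)² = 25.0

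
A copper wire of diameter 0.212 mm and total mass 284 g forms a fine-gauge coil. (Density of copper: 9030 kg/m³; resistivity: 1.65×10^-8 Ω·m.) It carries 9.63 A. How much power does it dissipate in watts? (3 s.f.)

A = π(d/2)² = π(1.0600e-04 m)² = 3.5299e-08 m²
L = m/(density·A) = 0.284/(9030×3.5299e-08) = 891 m
R = ρL/A = (1.65×10^-8)(891)/(3.5299e-08) = 416.5 Ω
P = I²R = (9.63)² × 416.5 = 38600 W

38600 W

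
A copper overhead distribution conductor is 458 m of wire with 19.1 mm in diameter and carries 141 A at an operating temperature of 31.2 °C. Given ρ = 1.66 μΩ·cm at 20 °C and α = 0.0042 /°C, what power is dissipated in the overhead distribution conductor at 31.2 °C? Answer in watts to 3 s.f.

ρ = 1.66 μΩ·cm = 1.66×10^-8 Ω·m
A = π(d/2)² = π(9.5500e-03 m)² = 2.865e-04 m²
R₍20₎ = ρL/A = (1.66×10^-8)(458)/(2.865e-04) = 0.02653 Ω
R₍31.2₎ = R₍20₎(1 + αΔT) = 0.02653 × (1 + 0.0042×11.2) = 0.02778 Ω
P = I²R = (141)² × 0.02778 = 552 W

552 W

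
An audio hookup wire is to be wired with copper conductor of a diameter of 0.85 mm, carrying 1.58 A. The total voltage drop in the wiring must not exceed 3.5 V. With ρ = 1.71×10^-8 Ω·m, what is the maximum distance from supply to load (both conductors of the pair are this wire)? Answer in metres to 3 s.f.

36.8 m

A = π(d/2)² = π(4.2500e-04 m)² = 5.675e-07 m²
L_max = V_max·A/(2·ρI) = (3.5)(5.675e-07)/(2×1.71×10^-8×1.58) = 36.8 m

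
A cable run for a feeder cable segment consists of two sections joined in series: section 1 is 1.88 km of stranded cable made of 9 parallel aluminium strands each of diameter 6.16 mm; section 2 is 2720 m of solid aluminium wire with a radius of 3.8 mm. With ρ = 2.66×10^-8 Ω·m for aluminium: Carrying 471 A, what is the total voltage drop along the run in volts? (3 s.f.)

839 V

Section 1: A_strand = π(3.0800e-03)² = 2.980e-05 m²; R₁ = ρL/(N·A_s) = (2.66×10^-8)(1880)/(9×2.980e-05) = 0.1864 Ω
Section 2: A = πr² = π(3.8000e-03 m)² = 4.536e-05 m²
R₂ = (2.66×10^-8)(2720)/(4.536e-05) = 1.595 Ω
R = R₁ + R₂ = 1.781 Ω
V = IR = 471 × 1.781 = 839 V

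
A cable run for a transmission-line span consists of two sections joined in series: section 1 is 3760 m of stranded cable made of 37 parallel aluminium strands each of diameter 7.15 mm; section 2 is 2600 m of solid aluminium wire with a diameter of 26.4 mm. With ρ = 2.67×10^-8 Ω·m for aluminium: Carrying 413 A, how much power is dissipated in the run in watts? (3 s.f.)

33200 W

Section 1: A_strand = π(3.5750e-03)² = 4.015e-05 m²; R₁ = ρL/(N·A_s) = (2.67×10^-8)(3760)/(37×4.015e-05) = 0.06758 Ω
Section 2: A = π(d/2)² = π(1.3200e-02 m)² = 5.474e-04 m²
R₂ = (2.67×10^-8)(2600)/(5.474e-04) = 0.1268 Ω
R = R₁ + R₂ = 0.1944 Ω
P = I²R = (413)² × 0.1944 = 33200 W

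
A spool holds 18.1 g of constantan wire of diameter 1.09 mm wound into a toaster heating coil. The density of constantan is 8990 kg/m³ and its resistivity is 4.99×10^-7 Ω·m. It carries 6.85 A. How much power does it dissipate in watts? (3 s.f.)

A = π(d/2)² = π(5.4500e-04 m)² = 9.3313e-07 m²
L = m/(density·A) = 0.0181/(8990×9.3313e-07) = 2.158 m
R = ρL/A = (4.99×10^-7)(2.158)/(9.3313e-07) = 1.154 Ω
P = I²R = (6.85)² × 1.154 = 54.1 W

54.1 W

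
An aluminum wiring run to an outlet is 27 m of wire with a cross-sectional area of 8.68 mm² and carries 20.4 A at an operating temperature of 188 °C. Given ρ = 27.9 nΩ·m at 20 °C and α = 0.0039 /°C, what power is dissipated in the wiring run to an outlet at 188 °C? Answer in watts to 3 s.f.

ρ = 27.9 nΩ·m = 2.79×10^-8 Ω·m
A = 8.68 mm² = 8.680e-06 m²
R₍20₎ = ρL/A = (2.79×10^-8)(27)/(8.680e-06) = 0.08679 Ω
R₍188₎ = R₍20₎(1 + αΔT) = 0.08679 × (1 + 0.0039×168) = 0.1436 Ω
P = I²R = (20.4)² × 0.1436 = 59.8 W

59.8 W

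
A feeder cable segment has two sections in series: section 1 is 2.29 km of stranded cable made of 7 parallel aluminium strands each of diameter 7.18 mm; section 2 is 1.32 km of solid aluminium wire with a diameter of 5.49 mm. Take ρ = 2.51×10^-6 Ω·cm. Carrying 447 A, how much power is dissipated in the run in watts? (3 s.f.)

3.20×10^5 W

ρ = 2.51×10^-6 Ω·cm = 2.51×10^-8 Ω·m
Section 1: A_strand = π(3.5900e-03)² = 4.049e-05 m²; R₁ = ρL/(N·A_s) = (2.51×10^-8)(2290)/(7×4.049e-05) = 0.2028 Ω
Section 2: A = π(d/2)² = π(2.7450e-03 m)² = 2.367e-05 m²
R₂ = (2.51×10^-8)(1320)/(2.367e-05) = 1.4 Ω
R = R₁ + R₂ = 1.602 Ω
P = I²R = (447)² × 1.602 = 3.20×10^5 W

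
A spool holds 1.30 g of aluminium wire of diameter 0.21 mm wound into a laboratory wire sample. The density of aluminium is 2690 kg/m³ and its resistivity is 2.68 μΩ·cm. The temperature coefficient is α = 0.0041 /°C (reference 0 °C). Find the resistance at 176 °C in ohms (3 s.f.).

18.6 Ω

ρ = 2.68 μΩ·cm = 2.68×10^-8 Ω·m
A = π(d/2)² = π(1.0500e-04 m)² = 3.4636e-08 m²
L = m/(density·A) = 0.0013/(2690×3.4636e-08) = 13.95 m
R = ρL/A = (2.68×10^-8)(13.95)/(3.4636e-08) = 10.8 Ω
R(176 °C) = 10.8 × (1 + 0.0041×176) = 18.6 Ω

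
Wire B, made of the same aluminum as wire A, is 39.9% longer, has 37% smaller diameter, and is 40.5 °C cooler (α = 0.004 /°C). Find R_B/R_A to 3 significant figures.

R ∝ ρL/d² with ρ ∝ (1+αΔT), so R_B/R_A = (1 + 39.9/100) × (1 − 37/100)⁻² × (1 − 0.004×40.5)
= 1.399 × 2.519 × 0.838 = 2.95

2.95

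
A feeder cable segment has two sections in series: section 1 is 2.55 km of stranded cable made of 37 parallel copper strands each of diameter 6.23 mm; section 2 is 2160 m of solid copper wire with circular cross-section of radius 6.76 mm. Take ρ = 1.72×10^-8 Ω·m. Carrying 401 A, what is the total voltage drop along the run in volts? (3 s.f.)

Section 1: A_strand = π(3.1150e-03)² = 3.048e-05 m²; R₁ = ρL/(N·A_s) = (1.72×10^-8)(2550)/(37×3.048e-05) = 0.03889 Ω
Section 2: A = πr² = π(6.7600e-03 m)² = 1.436e-04 m²
R₂ = (1.72×10^-8)(2160)/(1.436e-04) = 0.2588 Ω
R = R₁ + R₂ = 0.2977 Ω
V = IR = 401 × 0.2977 = 119 V

119 V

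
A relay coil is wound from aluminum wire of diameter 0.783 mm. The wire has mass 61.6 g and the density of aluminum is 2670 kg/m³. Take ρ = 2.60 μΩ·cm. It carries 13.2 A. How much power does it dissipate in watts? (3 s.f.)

ρ = 2.60 μΩ·cm = 2.60×10^-8 Ω·m
A = π(d/2)² = π(3.9150e-04 m)² = 4.8152e-07 m²
L = m/(density·A) = 0.0616/(2670×4.8152e-07) = 47.91 m
R = ρL/A = (2.60×10^-8)(47.91)/(4.8152e-07) = 2.587 Ω
P = I²R = (13.2)² × 2.587 = 451 W

451 W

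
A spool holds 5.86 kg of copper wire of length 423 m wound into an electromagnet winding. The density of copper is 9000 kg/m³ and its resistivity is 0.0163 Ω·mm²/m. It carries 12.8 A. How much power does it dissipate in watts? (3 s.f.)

ρ = 0.0163 Ω·mm²/m = 1.63×10^-8 Ω·m
A = m/(density·L) = 5.86/(9000×423) = 1.5393e-06 m²
R = ρL/A = (1.63×10^-8)(423)/(1.5393e-06) = 4.479 Ω
P = I²R = (12.8)² × 4.479 = 734 W

734 W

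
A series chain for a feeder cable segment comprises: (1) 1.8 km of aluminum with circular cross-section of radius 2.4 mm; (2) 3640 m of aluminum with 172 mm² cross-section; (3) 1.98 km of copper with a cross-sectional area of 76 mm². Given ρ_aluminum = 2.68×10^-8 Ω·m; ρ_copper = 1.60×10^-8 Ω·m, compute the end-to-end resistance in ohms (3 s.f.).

Seg 1: A = πr² = π(2.4000e-03 m)² = 1.810e-05 m²
R_1 = (2.68×10^-8)(1800)/(1.810e-05) = 2.666 Ω
Seg 2: A = 172 mm² = 1.720e-04 m²
R_2 = (2.68×10^-8)(3640)/(1.720e-04) = 0.5672 Ω
Seg 3: A = 76 mm² = 7.600e-05 m²
R_3 = (1.60×10^-8)(1980)/(7.600e-05) = 0.4168 Ω
R_total = R_1 + R_2 + R_3 = 3.65 Ω

3.65 Ω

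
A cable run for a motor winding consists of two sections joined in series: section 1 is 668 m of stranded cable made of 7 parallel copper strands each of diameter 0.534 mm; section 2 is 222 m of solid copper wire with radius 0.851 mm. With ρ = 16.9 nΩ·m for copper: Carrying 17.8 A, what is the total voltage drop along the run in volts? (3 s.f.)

ρ = 16.9 nΩ·m = 1.69×10^-8 Ω·m
Section 1: A_strand = π(2.6700e-04)² = 2.240e-07 m²; R₁ = ρL/(N·A_s) = (1.69×10^-8)(668)/(7×2.240e-07) = 7.201 Ω
Section 2: A = πr² = π(8.5100e-04 m)² = 2.275e-06 m²
R₂ = (1.69×10^-8)(222)/(2.275e-06) = 1.649 Ω
R = R₁ + R₂ = 8.85 Ω
V = IR = 17.8 × 8.85 = 158 V

158 V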